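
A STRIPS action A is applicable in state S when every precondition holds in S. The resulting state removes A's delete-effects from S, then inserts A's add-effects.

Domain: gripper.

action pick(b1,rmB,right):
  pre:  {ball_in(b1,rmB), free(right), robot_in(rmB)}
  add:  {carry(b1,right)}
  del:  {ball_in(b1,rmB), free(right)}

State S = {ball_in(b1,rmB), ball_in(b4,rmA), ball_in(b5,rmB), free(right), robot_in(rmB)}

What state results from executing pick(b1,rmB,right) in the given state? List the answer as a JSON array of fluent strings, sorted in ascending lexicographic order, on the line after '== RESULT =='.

Progress:
  pre ⊆ S: {ball_in(b1,rmB), free(right), robot_in(rmB)} ⊆ S  — applicable
  S \ del = {ball_in(b4,rmA), ball_in(b5,rmB), robot_in(rmB)}
  ∪ add   = {ball_in(b4,rmA), ball_in(b5,rmB), carry(b1,right), robot_in(rmB)}

== RESULT ==
["ball_in(b4,rmA)", "ball_in(b5,rmB)", "carry(b1,right)", "robot_in(rmB)"]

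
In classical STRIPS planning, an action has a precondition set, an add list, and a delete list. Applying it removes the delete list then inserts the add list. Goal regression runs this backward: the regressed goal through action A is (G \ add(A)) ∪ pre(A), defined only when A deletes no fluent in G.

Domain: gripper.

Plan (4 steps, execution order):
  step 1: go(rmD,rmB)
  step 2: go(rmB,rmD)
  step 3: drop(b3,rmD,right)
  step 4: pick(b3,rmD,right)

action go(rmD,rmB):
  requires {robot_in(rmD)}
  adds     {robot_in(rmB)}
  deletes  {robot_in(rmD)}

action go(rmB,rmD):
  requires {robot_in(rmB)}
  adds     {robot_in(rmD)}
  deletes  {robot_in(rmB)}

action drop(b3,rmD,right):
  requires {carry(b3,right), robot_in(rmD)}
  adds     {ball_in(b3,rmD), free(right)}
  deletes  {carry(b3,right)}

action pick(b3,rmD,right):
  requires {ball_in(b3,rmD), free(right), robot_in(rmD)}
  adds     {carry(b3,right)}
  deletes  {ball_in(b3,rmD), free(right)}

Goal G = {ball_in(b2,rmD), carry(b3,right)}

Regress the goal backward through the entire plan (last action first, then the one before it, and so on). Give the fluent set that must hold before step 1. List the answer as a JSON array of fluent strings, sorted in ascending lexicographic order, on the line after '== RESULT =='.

Work backward from the goal:
  through step 4 (pick(b3,rmD,right)): drop {carry(b3,right)}, keep {ball_in(b2,rmD)}, require {ball_in(b3,rmD), free(right), robot_in(rmD)}
    → {ball_in(b2,rmD), ball_in(b3,rmD), free(right), robot_in(rmD)}
  through step 3 (drop(b3,rmD,right)): drop {ball_in(b3,rmD), free(right)}, keep {ball_in(b2,rmD), robot_in(rmD)}, require {carry(b3,right), robot_in(rmD)}
    → {ball_in(b2,rmD), carry(b3,right), robot_in(rmD)}
  through step 2 (go(rmB,rmD)): drop {robot_in(rmD)}, keep {ball_in(b2,rmD), carry(b3,right)}, require {robot_in(rmB)}
    → {ball_in(b2,rmD), carry(b3,right), robot_in(rmB)}
  through step 1 (go(rmD,rmB)): drop {robot_in(rmB)}, keep {ball_in(b2,rmD), carry(b3,right)}, require {robot_in(rmD)}
    → {ball_in(b2,rmD), carry(b3,right), robot_in(rmD)}

== RESULT ==
["ball_in(b2,rmD)", "carry(b3,right)", "robot_in(rmD)"]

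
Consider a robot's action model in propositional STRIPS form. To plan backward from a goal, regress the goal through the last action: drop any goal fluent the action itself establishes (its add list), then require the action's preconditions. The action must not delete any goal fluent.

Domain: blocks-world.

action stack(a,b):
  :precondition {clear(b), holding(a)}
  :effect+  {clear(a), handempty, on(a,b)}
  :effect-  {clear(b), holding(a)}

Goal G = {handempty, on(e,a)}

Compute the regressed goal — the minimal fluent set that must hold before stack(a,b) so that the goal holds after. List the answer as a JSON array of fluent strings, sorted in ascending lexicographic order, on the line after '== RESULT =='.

Compute (G \ add) ∪ pre:
  G ∩ del = {}  (empty — regression defined)
  G \ add = {handempty, on(e,a)} \ {clear(a), handempty, on(a,b)} = {on(e,a)}
  ∪ pre   = {on(e,a)} ∪ {clear(b), holding(a)}
          = {clear(b), holding(a), on(e,a)}

== RESULT ==
["clear(b)", "holding(a)", "on(e,a)"]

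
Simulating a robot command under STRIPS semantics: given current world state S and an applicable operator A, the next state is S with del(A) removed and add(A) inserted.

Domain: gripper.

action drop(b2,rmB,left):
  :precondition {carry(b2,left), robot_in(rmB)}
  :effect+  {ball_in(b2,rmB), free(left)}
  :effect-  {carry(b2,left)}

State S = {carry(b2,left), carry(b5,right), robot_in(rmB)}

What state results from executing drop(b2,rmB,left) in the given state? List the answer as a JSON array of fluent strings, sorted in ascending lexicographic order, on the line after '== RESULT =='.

Compute (S \ del) ∪ add:
  pre ⊆ S: {carry(b2,left), robot_in(rmB)} ⊆ S  — applicable
  S \ del = {carry(b5,right), robot_in(rmB)}
  ∪ add   = {ball_in(b2,rmB), carry(b5,right), free(left), robot_in(rmB)}

== RESULT ==
["ball_in(b2,rmB)", "carry(b5,right)", "free(left)", "robot_in(rmB)"]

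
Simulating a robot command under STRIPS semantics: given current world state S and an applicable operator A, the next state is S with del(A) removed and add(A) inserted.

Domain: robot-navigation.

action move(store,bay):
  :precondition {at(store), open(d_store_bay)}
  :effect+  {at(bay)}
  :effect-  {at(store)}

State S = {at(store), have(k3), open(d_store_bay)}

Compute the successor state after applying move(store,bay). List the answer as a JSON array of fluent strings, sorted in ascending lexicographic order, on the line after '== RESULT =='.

Compute (S \ del) ∪ add:
  pre ⊆ S: {at(store), open(d_store_bay)} ⊆ S  — applicable
  S \ del = {have(k3), open(d_store_bay)}
  ∪ add   = {at(bay), have(k3), open(d_store_bay)}

== RESULT ==
["at(bay)", "have(k3)", "open(d_store_bay)"]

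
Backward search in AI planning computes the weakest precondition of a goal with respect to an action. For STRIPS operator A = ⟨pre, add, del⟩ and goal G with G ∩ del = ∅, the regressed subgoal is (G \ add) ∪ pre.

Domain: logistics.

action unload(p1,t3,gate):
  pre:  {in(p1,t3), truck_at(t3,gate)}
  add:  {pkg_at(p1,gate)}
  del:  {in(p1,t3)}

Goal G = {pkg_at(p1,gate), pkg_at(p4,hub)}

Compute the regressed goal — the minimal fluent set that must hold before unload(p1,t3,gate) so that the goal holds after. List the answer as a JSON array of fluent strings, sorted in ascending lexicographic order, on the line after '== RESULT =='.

Compute (G \ add) ∪ pre:
  G ∩ del = {}  (empty — regression defined)
  G \ add = {pkg_at(p1,gate), pkg_at(p4,hub)} \ {pkg_at(p1,gate)} = {pkg_at(p4,hub)}
  ∪ pre   = {pkg_at(p4,hub)} ∪ {in(p1,t3), truck_at(t3,gate)}
          = {in(p1,t3), pkg_at(p4,hub), truck_at(t3,gate)}

== RESULT ==
["in(p1,t3)", "pkg_at(p4,hub)", "truck_at(t3,gate)"]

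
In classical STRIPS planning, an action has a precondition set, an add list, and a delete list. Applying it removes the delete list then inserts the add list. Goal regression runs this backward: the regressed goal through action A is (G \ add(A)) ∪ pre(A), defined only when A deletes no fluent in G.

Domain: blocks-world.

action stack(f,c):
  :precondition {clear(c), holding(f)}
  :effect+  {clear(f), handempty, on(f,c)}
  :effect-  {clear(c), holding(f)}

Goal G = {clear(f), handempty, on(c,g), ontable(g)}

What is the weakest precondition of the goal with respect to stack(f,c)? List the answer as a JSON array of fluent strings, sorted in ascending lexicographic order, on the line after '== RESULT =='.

Regress:
  G ∩ del = {}  (empty — regression defined)
  G \ add = {clear(f), handempty, on(c,g), ontable(g)} \ {clear(f), handempty, on(f,c)} = {on(c,g), ontable(g)}
  ∪ pre   = {on(c,g), ontable(g)} ∪ {clear(c), holding(f)}
          = {clear(c), holding(f), on(c,g), ontable(g)}

== RESULT ==
["clear(c)", "holding(f)", "on(c,g)", "ontable(g)"]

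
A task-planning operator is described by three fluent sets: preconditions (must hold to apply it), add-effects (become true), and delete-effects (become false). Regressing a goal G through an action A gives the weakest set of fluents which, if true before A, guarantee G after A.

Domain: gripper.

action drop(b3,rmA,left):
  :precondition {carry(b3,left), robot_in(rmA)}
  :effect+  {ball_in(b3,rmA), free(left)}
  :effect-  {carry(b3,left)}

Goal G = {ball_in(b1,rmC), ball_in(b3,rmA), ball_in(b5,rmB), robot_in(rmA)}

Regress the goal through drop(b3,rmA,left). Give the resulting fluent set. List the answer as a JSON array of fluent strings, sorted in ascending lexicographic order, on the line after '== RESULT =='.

Regress:
  G ∩ del = {}  (empty — regression defined)
  G \ add = {ball_in(b1,rmC), ball_in(b3,rmA), ball_in(b5,rmB), robot_in(rmA)} \ {ball_in(b3,rmA), free(left)} = {ball_in(b1,rmC), ball_in(b5,rmB), robot_in(rmA)}
  ∪ pre   = {ball_in(b1,rmC), ball_in(b5,rmB), robot_in(rmA)} ∪ {carry(b3,left), robot_in(rmA)}
          = {ball_in(b1,rmC), ball_in(b5,rmB), carry(b3,left), robot_in(rmA)}

== RESULT ==
["ball_in(b1,rmC)", "ball_in(b5,rmB)", "carry(b3,left)", "robot_in(rmA)"]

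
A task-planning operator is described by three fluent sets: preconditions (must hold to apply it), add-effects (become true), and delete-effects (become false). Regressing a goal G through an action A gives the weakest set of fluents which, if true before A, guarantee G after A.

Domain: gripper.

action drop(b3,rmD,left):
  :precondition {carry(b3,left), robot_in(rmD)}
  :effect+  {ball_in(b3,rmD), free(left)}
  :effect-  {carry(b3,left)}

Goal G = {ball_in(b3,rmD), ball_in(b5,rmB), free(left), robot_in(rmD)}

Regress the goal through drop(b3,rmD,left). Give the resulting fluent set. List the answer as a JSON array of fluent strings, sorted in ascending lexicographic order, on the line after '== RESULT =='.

Regress:
  G ∩ del = {}  (empty — regression defined)
  G \ add = {ball_in(b3,rmD), ball_in(b5,rmB), free(left), robot_in(rmD)} \ {ball_in(b3,rmD), free(left)} = {ball_in(b5,rmB), robot_in(rmD)}
  ∪ pre   = {ball_in(b5,rmB), robot_in(rmD)} ∪ {carry(b3,left), robot_in(rmD)}
          = {ball_in(b5,rmB), carry(b3,left), robot_in(rmD)}

== RESULT ==
["ball_in(b5,rmB)", "carry(b3,left)", "robot_in(rmD)"]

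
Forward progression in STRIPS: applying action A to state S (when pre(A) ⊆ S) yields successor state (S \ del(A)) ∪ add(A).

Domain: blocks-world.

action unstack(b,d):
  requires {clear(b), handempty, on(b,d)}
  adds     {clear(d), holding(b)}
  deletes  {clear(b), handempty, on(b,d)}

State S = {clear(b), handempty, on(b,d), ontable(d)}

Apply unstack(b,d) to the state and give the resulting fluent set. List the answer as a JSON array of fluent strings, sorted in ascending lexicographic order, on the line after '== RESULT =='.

Compute (S \ del) ∪ add:
  pre ⊆ S: {clear(b), handempty, on(b,d)} ⊆ S  — applicable
  S \ del = {ontable(d)}
  ∪ add   = {clear(d), holding(b), ontable(d)}

== RESULT ==
["clear(d)", "holding(b)", "ontable(d)"]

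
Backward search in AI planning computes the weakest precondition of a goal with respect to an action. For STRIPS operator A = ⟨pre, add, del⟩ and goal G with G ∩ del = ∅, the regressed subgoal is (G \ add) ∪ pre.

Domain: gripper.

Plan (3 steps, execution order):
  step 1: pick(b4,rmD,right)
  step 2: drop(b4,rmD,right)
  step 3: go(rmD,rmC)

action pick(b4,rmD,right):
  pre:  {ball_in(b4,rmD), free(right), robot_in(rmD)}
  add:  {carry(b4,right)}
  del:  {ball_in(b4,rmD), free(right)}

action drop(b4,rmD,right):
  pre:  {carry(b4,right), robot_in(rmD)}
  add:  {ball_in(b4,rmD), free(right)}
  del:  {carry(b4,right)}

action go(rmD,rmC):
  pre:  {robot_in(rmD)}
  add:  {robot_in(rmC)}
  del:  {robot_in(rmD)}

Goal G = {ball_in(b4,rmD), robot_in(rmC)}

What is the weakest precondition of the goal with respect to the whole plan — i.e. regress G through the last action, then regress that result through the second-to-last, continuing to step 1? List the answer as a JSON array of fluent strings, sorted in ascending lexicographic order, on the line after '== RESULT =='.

Regress step by step:
  through step 3 (go(rmD,rmC)): drop {robot_in(rmC)}, keep {ball_in(b4,rmD)}, require {robot_in(rmD)}
    → {ball_in(b4,rmD), robot_in(rmD)}
  through step 2 (drop(b4,rmD,right)): drop {ball_in(b4,rmD)}, keep {robot_in(rmD)}, require {carry(b4,right), robot_in(rmD)}
    → {carry(b4,right), robot_in(rmD)}
  through step 1 (pick(b4,rmD,right)): drop {carry(b4,right)}, keep {robot_in(rmD)}, require {ball_in(b4,rmD), free(right), robot_in(rmD)}
    → {ball_in(b4,rmD), free(right), robot_in(rmD)}

== RESULT ==
["ball_in(b4,rmD)", "free(right)", "robot_in(rmD)"]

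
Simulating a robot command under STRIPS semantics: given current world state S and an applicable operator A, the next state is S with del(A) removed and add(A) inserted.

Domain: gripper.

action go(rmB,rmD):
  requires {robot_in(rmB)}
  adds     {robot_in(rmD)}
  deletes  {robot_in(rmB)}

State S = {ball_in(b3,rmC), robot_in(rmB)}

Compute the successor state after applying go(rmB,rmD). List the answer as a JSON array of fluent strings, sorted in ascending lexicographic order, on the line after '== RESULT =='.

Progress:
  pre ⊆ S: {robot_in(rmB)} ⊆ S  — applicable
  S \ del = {ball_in(b3,rmC)}
  ∪ add   = {ball_in(b3,rmC), robot_in(rmD)}

== RESULT ==
["ball_in(b3,rmC)", "robot_in(rmD)"]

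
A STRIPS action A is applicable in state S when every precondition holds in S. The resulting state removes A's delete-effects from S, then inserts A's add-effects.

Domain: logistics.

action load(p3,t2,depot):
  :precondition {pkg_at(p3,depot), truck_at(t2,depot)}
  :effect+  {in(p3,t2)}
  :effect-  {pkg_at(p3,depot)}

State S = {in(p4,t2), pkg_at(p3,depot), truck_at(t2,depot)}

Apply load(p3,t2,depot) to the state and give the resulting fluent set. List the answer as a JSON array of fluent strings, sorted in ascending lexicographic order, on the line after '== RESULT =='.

Progress:
  pre ⊆ S: {pkg_at(p3,depot), truck_at(t2,depot)} ⊆ S  — applicable
  S \ del = {in(p4,t2), truck_at(t2,depot)}
  ∪ add   = {in(p3,t2), in(p4,t2), truck_at(t2,depot)}

== RESULT ==
["in(p3,t2)", "in(p4,t2)", "truck_at(t2,depot)"]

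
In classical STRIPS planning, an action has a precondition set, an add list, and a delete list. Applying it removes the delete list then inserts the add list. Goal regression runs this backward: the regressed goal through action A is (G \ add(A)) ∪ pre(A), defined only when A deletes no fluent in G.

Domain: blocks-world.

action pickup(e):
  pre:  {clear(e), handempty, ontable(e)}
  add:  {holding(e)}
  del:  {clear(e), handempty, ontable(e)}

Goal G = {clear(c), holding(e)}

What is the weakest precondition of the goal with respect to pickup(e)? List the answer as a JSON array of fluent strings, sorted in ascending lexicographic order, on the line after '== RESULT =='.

Regress:
  G ∩ del = {}  (empty — regression defined)
  G \ add = {clear(c), holding(e)} \ {holding(e)} = {clear(c)}
  ∪ pre   = {clear(c)} ∪ {clear(e), handempty, ontable(e)}
          = {clear(c), clear(e), handempty, ontable(e)}

== RESULT ==
["clear(c)", "clear(e)", "handempty", "ontable(e)"]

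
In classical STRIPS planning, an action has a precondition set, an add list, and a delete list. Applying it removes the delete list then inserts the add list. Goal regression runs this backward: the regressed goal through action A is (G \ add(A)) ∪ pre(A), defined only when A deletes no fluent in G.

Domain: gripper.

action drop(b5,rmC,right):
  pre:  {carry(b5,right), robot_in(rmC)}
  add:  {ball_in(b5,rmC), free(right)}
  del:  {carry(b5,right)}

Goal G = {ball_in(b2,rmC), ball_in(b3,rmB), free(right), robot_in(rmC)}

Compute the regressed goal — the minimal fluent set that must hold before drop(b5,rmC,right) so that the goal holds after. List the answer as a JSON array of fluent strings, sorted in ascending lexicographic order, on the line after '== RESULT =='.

Compute (G \ add) ∪ pre:
  G ∩ del = {}  (empty — regression defined)
  G \ add = {ball_in(b2,rmC), ball_in(b3,rmB), free(right), robot_in(rmC)} \ {ball_in(b5,rmC), free(right)} = {ball_in(b2,rmC), ball_in(b3,rmB), robot_in(rmC)}
  ∪ pre   = {ball_in(b2,rmC), ball_in(b3,rmB), robot_in(rmC)} ∪ {carry(b5,right), robot_in(rmC)}
          = {ball_in(b2,rmC), ball_in(b3,rmB), carry(b5,right), robot_in(rmC)}

== RESULT ==
["ball_in(b2,rmC)", "ball_in(b3,rmB)", "carry(b5,right)", "robot_in(rmC)"]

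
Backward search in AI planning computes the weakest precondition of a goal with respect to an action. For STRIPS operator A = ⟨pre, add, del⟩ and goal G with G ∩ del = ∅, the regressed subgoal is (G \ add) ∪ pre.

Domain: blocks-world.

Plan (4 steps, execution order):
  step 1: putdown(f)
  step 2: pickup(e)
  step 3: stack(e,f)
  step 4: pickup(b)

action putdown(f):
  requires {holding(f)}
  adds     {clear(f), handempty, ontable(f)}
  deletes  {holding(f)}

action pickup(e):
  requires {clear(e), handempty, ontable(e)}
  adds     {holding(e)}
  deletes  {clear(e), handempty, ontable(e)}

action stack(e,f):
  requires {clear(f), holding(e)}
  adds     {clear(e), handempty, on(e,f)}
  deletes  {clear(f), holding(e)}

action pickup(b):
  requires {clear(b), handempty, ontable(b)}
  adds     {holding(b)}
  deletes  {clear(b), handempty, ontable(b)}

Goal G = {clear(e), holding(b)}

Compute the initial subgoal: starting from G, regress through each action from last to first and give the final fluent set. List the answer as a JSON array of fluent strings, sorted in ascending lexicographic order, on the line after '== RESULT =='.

Work backward from the goal:
  through step 4 (pickup(b)): drop {holding(b)}, keep {clear(e)}, require {clear(b), handempty, ontable(b)}
    → {clear(b), clear(e), handempty, ontable(b)}
  through step 3 (stack(e,f)): drop {clear(e), handempty}, keep {clear(b), ontable(b)}, require {clear(f), holding(e)}
    → {clear(b), clear(f), holding(e), ontable(b)}
  through step 2 (pickup(e)): drop {holding(e)}, keep {clear(b), clear(f), ontable(b)}, require {clear(e), handempty, ontable(e)}
    → {clear(b), clear(e), clear(f), handempty, ontable(b), ontable(e)}
  through step 1 (putdown(f)): drop {clear(f), handempty}, keep {clear(b), clear(e), ontable(b), ontable(e)}, require {holding(f)}
    → {clear(b), clear(e), holding(f), ontable(b), ontable(e)}

== RESULT ==
["clear(b)", "clear(e)", "holding(f)", "ontable(b)", "ontable(e)"]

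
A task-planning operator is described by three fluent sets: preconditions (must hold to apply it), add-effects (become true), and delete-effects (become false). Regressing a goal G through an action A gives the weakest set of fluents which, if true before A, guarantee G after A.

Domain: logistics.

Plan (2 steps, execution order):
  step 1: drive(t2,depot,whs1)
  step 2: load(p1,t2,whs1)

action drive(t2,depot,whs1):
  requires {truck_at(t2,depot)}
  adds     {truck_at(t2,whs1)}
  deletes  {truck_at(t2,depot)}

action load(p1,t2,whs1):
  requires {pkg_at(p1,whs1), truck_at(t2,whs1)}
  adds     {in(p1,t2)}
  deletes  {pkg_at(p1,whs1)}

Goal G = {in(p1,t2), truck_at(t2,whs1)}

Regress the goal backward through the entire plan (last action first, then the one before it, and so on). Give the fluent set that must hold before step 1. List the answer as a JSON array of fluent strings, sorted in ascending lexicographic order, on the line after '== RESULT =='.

Regress step by step:
  through step 2 (load(p1,t2,whs1)): drop {in(p1,t2)}, keep {truck_at(t2,whs1)}, require {pkg_at(p1,whs1), truck_at(t2,whs1)}
    → {pkg_at(p1,whs1), truck_at(t2,whs1)}
  through step 1 (drive(t2,depot,whs1)): drop {truck_at(t2,whs1)}, keep {pkg_at(p1,whs1)}, require {truck_at(t2,depot)}
    → {pkg_at(p1,whs1), truck_at(t2,depot)}

== RESULT ==
["pkg_at(p1,whs1)", "truck_at(t2,depot)"]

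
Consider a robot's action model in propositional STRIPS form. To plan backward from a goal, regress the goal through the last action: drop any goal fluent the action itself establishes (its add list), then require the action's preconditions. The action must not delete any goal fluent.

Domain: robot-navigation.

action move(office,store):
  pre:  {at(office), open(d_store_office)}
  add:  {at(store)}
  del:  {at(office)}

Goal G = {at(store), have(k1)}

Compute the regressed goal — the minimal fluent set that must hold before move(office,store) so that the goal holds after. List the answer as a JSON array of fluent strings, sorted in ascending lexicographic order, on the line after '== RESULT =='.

Regress:
  G ∩ del = {}  (empty — regression defined)
  G \ add = {at(store), have(k1)} \ {at(store)} = {have(k1)}
  ∪ pre   = {have(k1)} ∪ {at(office), open(d_store_office)}
          = {at(office), have(k1), open(d_store_office)}

== RESULT ==
["at(office)", "have(k1)", "open(d_store_office)"]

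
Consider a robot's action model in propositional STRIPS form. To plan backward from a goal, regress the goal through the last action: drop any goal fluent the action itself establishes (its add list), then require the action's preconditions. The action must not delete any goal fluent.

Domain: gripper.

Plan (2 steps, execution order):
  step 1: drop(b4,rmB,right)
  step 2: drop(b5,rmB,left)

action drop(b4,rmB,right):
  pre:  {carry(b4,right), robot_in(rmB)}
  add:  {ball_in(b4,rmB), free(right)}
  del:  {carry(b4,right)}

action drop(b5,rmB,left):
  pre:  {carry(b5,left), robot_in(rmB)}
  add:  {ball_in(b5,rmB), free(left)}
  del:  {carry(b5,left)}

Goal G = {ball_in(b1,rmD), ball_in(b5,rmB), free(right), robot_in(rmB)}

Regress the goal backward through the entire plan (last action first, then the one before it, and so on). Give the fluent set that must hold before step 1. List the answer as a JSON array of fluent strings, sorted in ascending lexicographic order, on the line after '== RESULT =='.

Regress step by step:
  through step 2 (drop(b5,rmB,left)): drop {ball_in(b5,rmB)}, keep {ball_in(b1,rmD), free(right), robot_in(rmB)}, require {carry(b5,left), robot_in(rmB)}
    → {ball_in(b1,rmD), carry(b5,left), free(right), robot_in(rmB)}
  through step 1 (drop(b4,rmB,right)): drop {free(right)}, keep {ball_in(b1,rmD), carry(b5,left), robot_in(rmB)}, require {carry(b4,right), robot_in(rmB)}
    → {ball_in(b1,rmD), carry(b4,right), carry(b5,left), robot_in(rmB)}

== RESULT ==
["ball_in(b1,rmD)", "carry(b4,right)", "carry(b5,left)", "robot_in(rmB)"]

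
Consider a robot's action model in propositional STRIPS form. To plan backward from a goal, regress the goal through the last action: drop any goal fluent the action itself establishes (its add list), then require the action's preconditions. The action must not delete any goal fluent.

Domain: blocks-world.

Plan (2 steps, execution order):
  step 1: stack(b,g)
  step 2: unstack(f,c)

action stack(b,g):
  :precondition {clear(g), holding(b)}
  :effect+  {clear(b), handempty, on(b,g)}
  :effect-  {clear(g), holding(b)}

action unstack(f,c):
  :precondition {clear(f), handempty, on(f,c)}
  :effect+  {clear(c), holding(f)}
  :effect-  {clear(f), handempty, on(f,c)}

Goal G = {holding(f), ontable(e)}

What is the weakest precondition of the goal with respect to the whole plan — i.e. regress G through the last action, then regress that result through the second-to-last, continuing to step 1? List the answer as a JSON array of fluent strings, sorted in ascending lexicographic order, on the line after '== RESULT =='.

Regress step by step:
  through step 2 (unstack(f,c)): drop {holding(f)}, keep {ontable(e)}, require {clear(f), handempty, on(f,c)}
    → {clear(f), handempty, on(f,c), ontable(e)}
  through step 1 (stack(b,g)): drop {handempty}, keep {clear(f), on(f,c), ontable(e)}, require {clear(g), holding(b)}
    → {clear(f), clear(g), holding(b), on(f,c), ontable(e)}

== RESULT ==
["clear(f)", "clear(g)", "holding(b)", "on(f,c)", "ontable(e)"]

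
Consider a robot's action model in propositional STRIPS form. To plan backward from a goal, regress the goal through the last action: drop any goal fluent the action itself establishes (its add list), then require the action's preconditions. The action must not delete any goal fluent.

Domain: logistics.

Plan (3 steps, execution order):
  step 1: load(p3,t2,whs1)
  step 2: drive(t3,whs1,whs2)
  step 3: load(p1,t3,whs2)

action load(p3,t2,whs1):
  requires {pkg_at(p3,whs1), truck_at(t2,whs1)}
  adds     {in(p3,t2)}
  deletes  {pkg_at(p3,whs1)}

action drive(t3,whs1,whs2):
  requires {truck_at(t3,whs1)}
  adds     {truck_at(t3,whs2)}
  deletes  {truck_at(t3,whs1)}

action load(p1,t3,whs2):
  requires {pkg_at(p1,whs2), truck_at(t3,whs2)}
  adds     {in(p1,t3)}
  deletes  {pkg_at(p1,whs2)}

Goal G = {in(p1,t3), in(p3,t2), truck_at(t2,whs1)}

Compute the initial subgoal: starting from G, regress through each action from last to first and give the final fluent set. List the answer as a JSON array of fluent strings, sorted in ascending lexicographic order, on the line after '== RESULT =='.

Work backward from the goal:
  through step 3 (load(p1,t3,whs2)): drop {in(p1,t3)}, keep {in(p3,t2), truck_at(t2,whs1)}, require {pkg_at(p1,whs2), truck_at(t3,whs2)}
    → {in(p3,t2), pkg_at(p1,whs2), truck_at(t2,whs1), truck_at(t3,whs2)}
  through step 2 (drive(t3,whs1,whs2)): drop {truck_at(t3,whs2)}, keep {in(p3,t2), pkg_at(p1,whs2), truck_at(t2,whs1)}, require {truck_at(t3,whs1)}
    → {in(p3,t2), pkg_at(p1,whs2), truck_at(t2,whs1), truck_at(t3,whs1)}
  through step 1 (load(p3,t2,whs1)): drop {in(p3,t2)}, keep {pkg_at(p1,whs2), truck_at(t2,whs1), truck_at(t3,whs1)}, require {pkg_at(p3,whs1), truck_at(t2,whs1)}
    → {pkg_at(p1,whs2), pkg_at(p3,whs1), truck_at(t2,whs1), truck_at(t3,whs1)}

== RESULT ==
["pkg_at(p1,whs2)", "pkg_at(p3,whs1)", "truck_at(t2,whs1)", "truck_at(t3,whs1)"]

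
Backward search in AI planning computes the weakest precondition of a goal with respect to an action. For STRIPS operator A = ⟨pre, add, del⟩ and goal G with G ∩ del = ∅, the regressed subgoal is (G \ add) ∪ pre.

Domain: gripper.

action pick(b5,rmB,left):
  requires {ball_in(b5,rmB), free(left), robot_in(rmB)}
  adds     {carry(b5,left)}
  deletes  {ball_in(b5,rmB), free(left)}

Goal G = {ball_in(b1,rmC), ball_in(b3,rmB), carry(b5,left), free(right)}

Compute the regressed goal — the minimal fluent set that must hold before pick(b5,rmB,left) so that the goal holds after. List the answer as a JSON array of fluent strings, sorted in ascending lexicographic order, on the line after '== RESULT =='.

Compute (G \ add) ∪ pre:
  G ∩ del = {}  (empty — regression defined)
  G \ add = {ball_in(b1,rmC), ball_in(b3,rmB), carry(b5,left), free(right)} \ {carry(b5,left)} = {ball_in(b1,rmC), ball_in(b3,rmB), free(right)}
  ∪ pre   = {ball_in(b1,rmC), ball_in(b3,rmB), free(right)} ∪ {ball_in(b5,rmB), free(left), robot_in(rmB)}
          = {ball_in(b1,rmC), ball_in(b3,rmB), ball_in(b5,rmB), free(left), free(right), robot_in(rmB)}

== RESULT ==
["ball_in(b1,rmC)", "ball_in(b3,rmB)", "ball_in(b5,rmB)", "free(left)", "free(right)", "robot_in(rmB)"]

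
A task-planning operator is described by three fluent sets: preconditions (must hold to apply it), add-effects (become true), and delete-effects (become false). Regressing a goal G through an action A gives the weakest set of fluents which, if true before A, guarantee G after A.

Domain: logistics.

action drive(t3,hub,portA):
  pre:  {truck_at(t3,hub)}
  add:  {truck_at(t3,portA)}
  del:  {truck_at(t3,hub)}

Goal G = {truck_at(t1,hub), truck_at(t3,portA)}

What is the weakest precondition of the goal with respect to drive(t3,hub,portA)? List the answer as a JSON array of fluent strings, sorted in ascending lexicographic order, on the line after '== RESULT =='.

Compute (G \ add) ∪ pre:
  G ∩ del = {}  (empty — regression defined)
  G \ add = {truck_at(t1,hub), truck_at(t3,portA)} \ {truck_at(t3,portA)} = {truck_at(t1,hub)}
  ∪ pre   = {truck_at(t1,hub)} ∪ {truck_at(t3,hub)}
          = {truck_at(t1,hub), truck_at(t3,hub)}

== RESULT ==
["truck_at(t1,hub)", "truck_at(t3,hub)"]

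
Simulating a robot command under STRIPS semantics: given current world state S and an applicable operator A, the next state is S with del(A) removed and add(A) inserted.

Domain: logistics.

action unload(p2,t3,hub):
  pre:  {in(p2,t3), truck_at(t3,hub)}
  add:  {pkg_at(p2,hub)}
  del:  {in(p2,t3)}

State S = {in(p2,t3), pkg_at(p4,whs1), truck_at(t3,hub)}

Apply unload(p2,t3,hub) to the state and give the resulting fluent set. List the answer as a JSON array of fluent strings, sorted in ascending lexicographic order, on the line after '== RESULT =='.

Compute (S \ del) ∪ add:
  pre ⊆ S: {in(p2,t3), truck_at(t3,hub)} ⊆ S  — applicable
  S \ del = {pkg_at(p4,whs1), truck_at(t3,hub)}
  ∪ add   = {pkg_at(p2,hub), pkg_at(p4,whs1), truck_at(t3,hub)}

== RESULT ==
["pkg_at(p2,hub)", "pkg_at(p4,whs1)", "truck_at(t3,hub)"]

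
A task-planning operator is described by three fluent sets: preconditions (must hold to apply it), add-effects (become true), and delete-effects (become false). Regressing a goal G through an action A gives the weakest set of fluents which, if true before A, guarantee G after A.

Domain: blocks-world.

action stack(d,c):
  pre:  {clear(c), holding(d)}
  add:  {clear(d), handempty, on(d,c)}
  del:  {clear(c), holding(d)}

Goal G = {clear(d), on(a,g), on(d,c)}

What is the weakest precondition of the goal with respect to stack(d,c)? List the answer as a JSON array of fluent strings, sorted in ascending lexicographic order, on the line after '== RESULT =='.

Regress:
  G ∩ del = {}  (empty — regression defined)
  G \ add = {clear(d), on(a,g), on(d,c)} \ {clear(d), handempty, on(d,c)} = {on(a,g)}
  ∪ pre   = {on(a,g)} ∪ {clear(c), holding(d)}
          = {clear(c), holding(d), on(a,g)}

== RESULT ==
["clear(c)", "holding(d)", "on(a,g)"]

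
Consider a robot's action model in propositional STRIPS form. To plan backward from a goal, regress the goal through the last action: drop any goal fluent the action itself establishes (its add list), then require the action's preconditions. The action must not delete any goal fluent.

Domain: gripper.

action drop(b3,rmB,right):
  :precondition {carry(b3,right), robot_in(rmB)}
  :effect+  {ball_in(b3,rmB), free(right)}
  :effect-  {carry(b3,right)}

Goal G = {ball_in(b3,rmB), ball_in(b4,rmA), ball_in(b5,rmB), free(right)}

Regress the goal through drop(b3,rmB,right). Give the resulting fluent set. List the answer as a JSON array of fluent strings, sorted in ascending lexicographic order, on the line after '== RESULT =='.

Compute (G \ add) ∪ pre:
  G ∩ del = {}  (empty — regression defined)
  G \ add = {ball_in(b3,rmB), ball_in(b4,rmA), ball_in(b5,rmB), free(right)} \ {ball_in(b3,rmB), free(right)} = {ball_in(b4,rmA), ball_in(b5,rmB)}
  ∪ pre   = {ball_in(b4,rmA), ball_in(b5,rmB)} ∪ {carry(b3,right), robot_in(rmB)}
          = {ball_in(b4,rmA), ball_in(b5,rmB), carry(b3,right), robot_in(rmB)}

== RESULT ==
["ball_in(b4,rmA)", "ball_in(b5,rmB)", "carry(b3,right)", "robot_in(rmB)"]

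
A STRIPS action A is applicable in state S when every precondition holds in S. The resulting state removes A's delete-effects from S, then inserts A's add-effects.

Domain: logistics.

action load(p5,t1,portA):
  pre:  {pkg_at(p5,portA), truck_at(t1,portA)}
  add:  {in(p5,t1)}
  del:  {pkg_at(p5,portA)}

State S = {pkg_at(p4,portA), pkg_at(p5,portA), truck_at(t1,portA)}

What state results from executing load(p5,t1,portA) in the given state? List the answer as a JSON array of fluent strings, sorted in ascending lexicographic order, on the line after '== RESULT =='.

Compute (S \ del) ∪ add:
  pre ⊆ S: {pkg_at(p5,portA), truck_at(t1,portA)} ⊆ S  — applicable
  S \ del = {pkg_at(p4,portA), truck_at(t1,portA)}
  ∪ add   = {in(p5,t1), pkg_at(p4,portA), truck_at(t1,portA)}

== RESULT ==
["in(p5,t1)", "pkg_at(p4,portA)", "truck_at(t1,portA)"]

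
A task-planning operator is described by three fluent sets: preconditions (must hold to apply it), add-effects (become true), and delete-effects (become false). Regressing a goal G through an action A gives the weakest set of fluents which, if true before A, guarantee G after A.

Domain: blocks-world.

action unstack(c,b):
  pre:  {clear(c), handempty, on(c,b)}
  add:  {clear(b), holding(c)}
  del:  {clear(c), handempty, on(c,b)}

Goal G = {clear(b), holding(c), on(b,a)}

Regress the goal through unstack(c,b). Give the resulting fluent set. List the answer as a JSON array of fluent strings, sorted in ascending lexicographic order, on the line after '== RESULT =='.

Regress:
  G ∩ del = {}  (empty — regression defined)
  G \ add = {clear(b), holding(c), on(b,a)} \ {clear(b), holding(c)} = {on(b,a)}
  ∪ pre   = {on(b,a)} ∪ {clear(c), handempty, on(c,b)}
          = {clear(c), handempty, on(b,a), on(c,b)}

== RESULT ==
["clear(c)", "handempty", "on(b,a)", "on(c,b)"]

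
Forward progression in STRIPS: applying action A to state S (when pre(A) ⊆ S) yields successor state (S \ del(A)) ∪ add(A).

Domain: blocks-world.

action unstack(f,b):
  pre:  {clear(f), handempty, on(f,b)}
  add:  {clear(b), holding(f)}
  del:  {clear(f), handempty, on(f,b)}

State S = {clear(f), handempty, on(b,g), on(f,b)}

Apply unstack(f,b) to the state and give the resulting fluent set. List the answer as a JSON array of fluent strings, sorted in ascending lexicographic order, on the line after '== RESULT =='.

Progress:
  pre ⊆ S: {clear(f), handempty, on(f,b)} ⊆ S  — applicable
  S \ del = {on(b,g)}
  ∪ add   = {clear(b), holding(f), on(b,g)}

== RESULT ==
["clear(b)", "holding(f)", "on(b,g)"]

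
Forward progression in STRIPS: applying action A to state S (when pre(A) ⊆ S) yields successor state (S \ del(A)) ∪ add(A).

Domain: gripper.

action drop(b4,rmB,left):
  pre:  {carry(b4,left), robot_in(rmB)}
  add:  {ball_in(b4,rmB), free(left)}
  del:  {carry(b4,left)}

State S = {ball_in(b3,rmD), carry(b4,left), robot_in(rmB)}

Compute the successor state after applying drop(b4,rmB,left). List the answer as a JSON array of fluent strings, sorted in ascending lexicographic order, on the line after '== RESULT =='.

Compute (S \ del) ∪ add:
  pre ⊆ S: {carry(b4,left), robot_in(rmB)} ⊆ S  — applicable
  S \ del = {ball_in(b3,rmD), robot_in(rmB)}
  ∪ add   = {ball_in(b3,rmD), ball_in(b4,rmB), free(left), robot_in(rmB)}

== RESULT ==
["ball_in(b3,rmD)", "ball_in(b4,rmB)", "free(left)", "robot_in(rmB)"]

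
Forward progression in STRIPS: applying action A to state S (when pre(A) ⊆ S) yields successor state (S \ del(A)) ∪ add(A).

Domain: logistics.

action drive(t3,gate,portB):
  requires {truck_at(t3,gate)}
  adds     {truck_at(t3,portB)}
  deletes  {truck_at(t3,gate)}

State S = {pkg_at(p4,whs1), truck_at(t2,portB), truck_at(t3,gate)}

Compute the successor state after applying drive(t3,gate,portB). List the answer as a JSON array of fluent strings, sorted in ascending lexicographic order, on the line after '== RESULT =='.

Compute (S \ del) ∪ add:
  pre ⊆ S: {truck_at(t3,gate)} ⊆ S  — applicable
  S \ del = {pkg_at(p4,whs1), truck_at(t2,portB)}
  ∪ add   = {pkg_at(p4,whs1), truck_at(t2,portB), truck_at(t3,portB)}

== RESULT ==
["pkg_at(p4,whs1)", "truck_at(t2,portB)", "truck_at(t3,portB)"]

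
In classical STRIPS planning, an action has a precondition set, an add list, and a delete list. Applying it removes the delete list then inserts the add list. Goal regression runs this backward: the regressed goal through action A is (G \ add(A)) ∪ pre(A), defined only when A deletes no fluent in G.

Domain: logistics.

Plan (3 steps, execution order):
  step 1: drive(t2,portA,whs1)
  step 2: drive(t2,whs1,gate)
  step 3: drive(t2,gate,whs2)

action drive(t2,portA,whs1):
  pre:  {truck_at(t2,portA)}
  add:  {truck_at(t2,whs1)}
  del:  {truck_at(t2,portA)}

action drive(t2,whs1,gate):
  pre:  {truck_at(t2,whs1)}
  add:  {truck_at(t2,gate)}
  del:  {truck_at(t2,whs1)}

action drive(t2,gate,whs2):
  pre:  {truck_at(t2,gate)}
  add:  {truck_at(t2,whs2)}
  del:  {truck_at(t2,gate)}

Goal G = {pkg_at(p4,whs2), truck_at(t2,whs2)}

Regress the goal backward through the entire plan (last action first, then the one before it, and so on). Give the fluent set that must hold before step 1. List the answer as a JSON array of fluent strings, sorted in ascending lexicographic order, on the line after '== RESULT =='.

Work backward from the goal:
  through step 3 (drive(t2,gate,whs2)): drop {truck_at(t2,whs2)}, keep {pkg_at(p4,whs2)}, require {truck_at(t2,gate)}
    → {pkg_at(p4,whs2), truck_at(t2,gate)}
  through step 2 (drive(t2,whs1,gate)): drop {truck_at(t2,gate)}, keep {pkg_at(p4,whs2)}, require {truck_at(t2,whs1)}
    → {pkg_at(p4,whs2), truck_at(t2,whs1)}
  through step 1 (drive(t2,portA,whs1)): drop {truck_at(t2,whs1)}, keep {pkg_at(p4,whs2)}, require {truck_at(t2,portA)}
    → {pkg_at(p4,whs2), truck_at(t2,portA)}

== RESULT ==
["pkg_at(p4,whs2)", "truck_at(t2,portA)"]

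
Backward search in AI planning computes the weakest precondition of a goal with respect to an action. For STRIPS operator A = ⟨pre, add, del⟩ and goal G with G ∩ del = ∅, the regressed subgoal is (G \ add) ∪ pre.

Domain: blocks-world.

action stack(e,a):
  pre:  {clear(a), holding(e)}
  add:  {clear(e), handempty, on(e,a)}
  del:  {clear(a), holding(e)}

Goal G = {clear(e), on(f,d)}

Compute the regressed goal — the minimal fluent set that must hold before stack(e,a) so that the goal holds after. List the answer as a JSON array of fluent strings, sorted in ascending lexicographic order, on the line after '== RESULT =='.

Compute (G \ add) ∪ pre:
  G ∩ del = {}  (empty — regression defined)
  G \ add = {clear(e), on(f,d)} \ {clear(e), handempty, on(e,a)} = {on(f,d)}
  ∪ pre   = {on(f,d)} ∪ {clear(a), holding(e)}
          = {clear(a), holding(e), on(f,d)}

== RESULT ==
["clear(a)", "holding(e)", "on(f,d)"]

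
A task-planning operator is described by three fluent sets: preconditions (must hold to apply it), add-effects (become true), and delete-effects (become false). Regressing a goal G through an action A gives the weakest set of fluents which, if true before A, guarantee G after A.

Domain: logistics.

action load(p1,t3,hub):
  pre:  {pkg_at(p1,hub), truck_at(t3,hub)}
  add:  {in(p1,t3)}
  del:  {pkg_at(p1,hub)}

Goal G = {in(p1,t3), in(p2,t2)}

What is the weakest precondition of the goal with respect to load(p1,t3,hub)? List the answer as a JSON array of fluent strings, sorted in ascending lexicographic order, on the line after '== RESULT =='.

Compute (G \ add) ∪ pre:
  G ∩ del = {}  (empty — regression defined)
  G \ add = {in(p1,t3), in(p2,t2)} \ {in(p1,t3)} = {in(p2,t2)}
  ∪ pre   = {in(p2,t2)} ∪ {pkg_at(p1,hub), truck_at(t3,hub)}
          = {in(p2,t2), pkg_at(p1,hub), truck_at(t3,hub)}

== RESULT ==
["in(p2,t2)", "pkg_at(p1,hub)", "truck_at(t3,hub)"]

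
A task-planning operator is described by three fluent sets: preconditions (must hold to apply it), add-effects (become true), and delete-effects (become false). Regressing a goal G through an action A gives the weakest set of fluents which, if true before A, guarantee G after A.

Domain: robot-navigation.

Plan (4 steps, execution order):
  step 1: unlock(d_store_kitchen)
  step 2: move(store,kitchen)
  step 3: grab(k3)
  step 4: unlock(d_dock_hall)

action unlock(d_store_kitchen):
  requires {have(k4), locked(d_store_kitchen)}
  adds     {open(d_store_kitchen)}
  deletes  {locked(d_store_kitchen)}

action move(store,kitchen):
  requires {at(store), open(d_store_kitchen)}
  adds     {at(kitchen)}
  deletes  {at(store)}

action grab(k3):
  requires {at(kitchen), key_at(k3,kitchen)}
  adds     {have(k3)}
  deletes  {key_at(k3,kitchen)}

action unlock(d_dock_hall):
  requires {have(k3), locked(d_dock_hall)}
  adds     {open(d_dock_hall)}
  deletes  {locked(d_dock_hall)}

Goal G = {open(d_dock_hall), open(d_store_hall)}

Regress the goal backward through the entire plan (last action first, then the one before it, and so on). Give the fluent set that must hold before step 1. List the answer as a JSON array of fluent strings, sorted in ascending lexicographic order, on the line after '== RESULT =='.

Regress step by step:
  through step 4 (unlock(d_dock_hall)): drop {open(d_dock_hall)}, keep {open(d_store_hall)}, require {have(k3), locked(d_dock_hall)}
    → {have(k3), locked(d_dock_hall), open(d_store_hall)}
  through step 3 (grab(k3)): drop {have(k3)}, keep {locked(d_dock_hall), open(d_store_hall)}, require {at(kitchen), key_at(k3,kitchen)}
    → {at(kitchen), key_at(k3,kitchen), locked(d_dock_hall), open(d_store_hall)}
  through step 2 (move(store,kitchen)): drop {at(kitchen)}, keep {key_at(k3,kitchen), locked(d_dock_hall), open(d_store_hall)}, require {at(store), open(d_store_kitchen)}
    → {at(store), key_at(k3,kitchen), locked(d_dock_hall), open(d_store_hall), open(d_store_kitchen)}
  through step 1 (unlock(d_store_kitchen)): drop {open(d_store_kitchen)}, keep {at(store), key_at(k3,kitchen), locked(d_dock_hall), open(d_store_hall)}, require {have(k4), locked(d_store_kitchen)}
    → {at(store), have(k4), key_at(k3,kitchen), locked(d_dock_hall), locked(d_store_kitchen), open(d_store_hall)}

== RESULT ==
["at(store)", "have(k4)", "key_at(k3,kitchen)", "locked(d_dock_hall)", "locked(d_store_kitchen)", "open(d_store_hall)"]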